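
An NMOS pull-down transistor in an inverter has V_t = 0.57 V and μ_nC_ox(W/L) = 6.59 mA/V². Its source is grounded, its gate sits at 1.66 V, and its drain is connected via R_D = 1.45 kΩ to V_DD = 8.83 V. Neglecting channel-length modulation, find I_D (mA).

V_GS = V_G = 1.66 V, so V_ov = 1.66 − 0.57 = 1.09 V.
Assume saturation: I_D = ½ k_n V_ov² = 0.5 × 6.59 × 1.09² = 3.91 mA, giving V_DS = V_DD − I_D R_D = 8.83 − 3.91 × 1.45 = 3.15 V.
V_DS = 3.15 V ≥ V_ov = 1.09 V, confirming saturation.

I_D = 3.91 mA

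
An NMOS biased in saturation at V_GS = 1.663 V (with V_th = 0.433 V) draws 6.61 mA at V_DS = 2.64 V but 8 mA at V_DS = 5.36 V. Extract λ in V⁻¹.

λ = 0.0971 V⁻¹

With V_GS fixed, I_D ∝ (1 + λ V_DS) in saturation, so I_D2/I_D1 = (1 + λ V_DS2)/(1 + λ V_DS1).
8/6.61 = 1.21 = (1 + 5.36 λ)/(1 + 2.64 λ).
Solving: λ (I_D1 V_DS2 − I_D2 V_DS1) = I_D2 − I_D1, so λ = (8 − 6.61) / (6.61 × 5.36 − 8 × 2.64) = 1.39 / 14.3 = 0.0971 V⁻¹.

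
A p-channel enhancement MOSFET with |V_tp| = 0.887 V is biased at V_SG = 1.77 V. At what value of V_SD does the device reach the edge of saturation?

The boundary between triode and saturation is V_SD = V_SG − |V_tp| = V_ov.
V_ov = 1.77 − 0.887 = 0.883 V.

V_SD,sat = 0.883 V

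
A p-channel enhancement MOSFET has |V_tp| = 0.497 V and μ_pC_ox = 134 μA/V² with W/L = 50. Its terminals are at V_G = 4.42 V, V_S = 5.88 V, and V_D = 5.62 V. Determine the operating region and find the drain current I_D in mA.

V_SG = V_S − V_G = 5.88 − 4.42 = 1.46 V; V_SD = V_S − V_D = 5.88 − 5.62 = 0.26 V.
k_p = μ_pC_ox · (W/L) = 6.7 mA/V².
V_ov = V_SG − |V_tp| = 1.46 − 0.497 = 0.963 V.
Since V_SD = 0.26 V < V_ov = 0.963 V, the device is in the triode region.
I_D = k_p [V_ov · V_SD − ½ V_SD²] = 6.7 × [0.963 × 0.26 − 0.5 × 0.26²] = 1.45 mA.

Triode; I_D = 1.45 mA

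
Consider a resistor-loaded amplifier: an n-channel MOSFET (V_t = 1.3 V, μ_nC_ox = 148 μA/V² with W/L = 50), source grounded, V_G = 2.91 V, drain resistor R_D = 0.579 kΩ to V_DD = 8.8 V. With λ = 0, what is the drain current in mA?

V_GS = V_G = 2.91 V, so V_ov = 2.91 − 1.3 = 1.61 V.
k_n = μ_nC_ox · (W/L) = 7.4 mA/V².
Assume saturation: I_D = ½ k_n V_ov² = 0.5 × 7.4 × 1.61² = 9.59 mA, giving V_DS = V_DD − I_D R_D = 8.8 − 9.59 × 0.579 = 3.25 V.
V_DS = 3.25 V ≥ V_ov = 1.61 V, confirming saturation.

I_D = 9.59 mA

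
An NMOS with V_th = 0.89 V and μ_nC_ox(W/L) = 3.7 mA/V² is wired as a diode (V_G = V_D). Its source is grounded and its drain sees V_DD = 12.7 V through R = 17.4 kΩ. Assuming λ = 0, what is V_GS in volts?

With gate tied to drain, V_GS = V_DS ≥ V_GS − V_th, so the device is in saturation.
KCL at the drain: ½ k_n (V_GS − V_th)² = (V_DD − V_GS)/R.
Let x = V_GS − 0.89. Then 32.2 x² + x − 11.81 = 0, giving x = 0.59 V (positive root), so V_GS = 1.48 V.
I_D = (V_DD − V_GS)/R = (12.7 − 1.48) / 17.4 = 0.645 mA.

V_GS = 1.48 V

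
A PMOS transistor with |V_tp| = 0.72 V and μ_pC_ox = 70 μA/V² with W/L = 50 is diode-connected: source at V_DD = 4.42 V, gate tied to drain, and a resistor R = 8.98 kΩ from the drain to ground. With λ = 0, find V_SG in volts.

With gate tied to drain, V_SG = V_SD ≥ V_SG − |V_tp|, so the device is in saturation.
k_p = μ_pC_ox · (W/L) = 3.5 mA/V².
KCL at the drain: ½ k_p (V_SG − |V_tp|)² = (V_DD − V_SG)/R.
Let x = V_SG − 0.72. Then 15.7 x² + x − 3.7 = 0, giving x = 0.454 V (positive root), so V_SG = 1.17 V.
I_D = (V_DD − V_SG)/R = (4.42 − 1.17) / 8.98 = 0.361 mA.

V_SG = 1.17 V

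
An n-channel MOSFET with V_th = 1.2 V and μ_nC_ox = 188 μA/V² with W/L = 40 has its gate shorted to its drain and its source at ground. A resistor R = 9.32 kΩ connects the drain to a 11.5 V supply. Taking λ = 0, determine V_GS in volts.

V_GS = 1.73 V

With gate tied to drain, V_GS = V_DS ≥ V_GS − V_th, so the device is in saturation.
k_n = μ_nC_ox · (W/L) = 7.52 mA/V².
KCL at the drain: ½ k_n (V_GS − V_th)² = (V_DD − V_GS)/R.
Let x = V_GS − 1.2. Then 35 x² + x − 10.3 = 0, giving x = 0.528 V (positive root), so V_GS = 1.73 V.
I_D = (V_DD − V_GS)/R = (11.5 − 1.73) / 9.32 = 1.05 mA.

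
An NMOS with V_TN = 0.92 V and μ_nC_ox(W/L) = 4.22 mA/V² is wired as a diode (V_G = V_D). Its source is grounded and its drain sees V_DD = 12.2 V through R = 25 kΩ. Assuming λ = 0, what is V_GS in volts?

With gate tied to drain, V_GS = V_DS ≥ V_GS − V_TN, so the device is in saturation.
KCL at the drain: ½ k_n (V_GS − V_TN)² = (V_DD − V_GS)/R.
Let x = V_GS − 0.92. Then 52.8 x² + x − 11.28 = 0, giving x = 0.453 V (positive root), so V_GS = 1.37 V.
I_D = (V_DD − V_GS)/R = (12.2 − 1.37) / 25 = 0.433 mA.

V_GS = 1.37 V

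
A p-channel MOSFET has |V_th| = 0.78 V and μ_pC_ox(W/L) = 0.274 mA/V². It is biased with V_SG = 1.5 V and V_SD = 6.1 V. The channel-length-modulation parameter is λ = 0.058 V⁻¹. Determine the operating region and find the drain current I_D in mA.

V_ov = V_SG − |V_th| = 1.5 − 0.78 = 0.72 V.
Since V_SD = 6.1 V ≥ V_ov = 0.72 V, the device is in saturation.
I_D = ½ k_p V_ov² (1 + λ V_SD) = 0.5 × 0.274 × 0.72² × (1 + 0.058 × 6.1) = 0.0961 mA.

Saturation; I_D = 0.0961 mA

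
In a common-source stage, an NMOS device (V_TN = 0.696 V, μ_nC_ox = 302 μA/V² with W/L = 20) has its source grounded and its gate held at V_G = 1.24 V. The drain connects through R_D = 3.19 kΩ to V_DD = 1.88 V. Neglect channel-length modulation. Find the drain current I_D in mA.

I_D = 0.528 mA

V_GS = V_G = 1.24 V, so V_ov = 1.24 − 0.696 = 0.544 V.
k_n = μ_nC_ox · (W/L) = 6.04 mA/V².
Assume saturation: I_D = ½ k_n V_ov² = 0.5 × 6.04 × 0.544² = 0.894 mA, giving V_DS = V_DD − I_D R_D = 1.88 − 0.894 × 3.19 = -0.971 V.
But -0.971 V < V_ov = 0.544 V, so the device is actually in triode.
In triode I_D = k_n[V_ov V_DS − ½ V_DS²] and I_D = (V_DD − V_DS)/R_D. Equating: 9.63 V_DS² − 11.48 V_DS + 1.88 = 0, giving V_DS = 0.196 V (the root below V_ov).
I_D = (1.88 − 0.196) / 3.19 = 0.528 mA.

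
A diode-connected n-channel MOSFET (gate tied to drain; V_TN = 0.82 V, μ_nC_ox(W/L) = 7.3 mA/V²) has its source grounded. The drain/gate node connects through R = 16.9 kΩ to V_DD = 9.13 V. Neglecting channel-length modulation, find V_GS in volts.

V_GS = 1.18 V

With gate tied to drain, V_GS = V_DS ≥ V_GS − V_TN, so the device is in saturation.
KCL at the drain: ½ k_n (V_GS − V_TN)² = (V_DD − V_GS)/R.
Let x = V_GS − 0.82. Then 61.7 x² + x − 8.31 = 0, giving x = 0.359 V (positive root), so V_GS = 1.18 V.
I_D = (V_DD − V_GS)/R = (9.13 − 1.18) / 16.9 = 0.47 mA.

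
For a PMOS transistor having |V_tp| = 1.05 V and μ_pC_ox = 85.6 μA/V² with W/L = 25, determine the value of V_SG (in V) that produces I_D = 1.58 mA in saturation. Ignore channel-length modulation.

V_SG = 2.27 V

k_p = μ_pC_ox · (W/L) = 2.14 mA/V².
In saturation I_D = ½ k_p (V_SG − |V_tp|)², so V_SG − |V_tp| = √(2 I_D / k_p) = √(2 × 1.58 / 2.14) = 1.22 V.
V_SG = 1.05 + 1.22 = 2.27 V.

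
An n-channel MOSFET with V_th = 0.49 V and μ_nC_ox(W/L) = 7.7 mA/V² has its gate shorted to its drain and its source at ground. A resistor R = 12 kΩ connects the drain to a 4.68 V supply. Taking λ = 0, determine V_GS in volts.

V_GS = 0.781 V

With gate tied to drain, V_GS = V_DS ≥ V_GS − V_th, so the device is in saturation.
KCL at the drain: ½ k_n (V_GS − V_th)² = (V_DD − V_GS)/R.
Let x = V_GS − 0.49. Then 46.2 x² + x − 4.19 = 0, giving x = 0.291 V (positive root), so V_GS = 0.781 V.
I_D = (V_DD − V_GS)/R = (4.68 − 0.781) / 12 = 0.325 mA.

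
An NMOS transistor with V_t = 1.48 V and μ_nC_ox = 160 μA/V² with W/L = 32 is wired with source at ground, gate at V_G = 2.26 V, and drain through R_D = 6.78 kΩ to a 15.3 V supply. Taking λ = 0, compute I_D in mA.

I_D = 1.56 mA

V_GS = V_G = 2.26 V, so V_ov = 2.26 − 1.48 = 0.78 V.
k_n = μ_nC_ox · (W/L) = 5.12 mA/V².
Assume saturation: I_D = ½ k_n V_ov² = 0.5 × 5.12 × 0.78² = 1.56 mA, giving V_DS = V_DD − I_D R_D = 15.3 − 1.56 × 6.78 = 4.74 V.
V_DS = 4.74 V ≥ V_ov = 0.78 V, confirming saturation.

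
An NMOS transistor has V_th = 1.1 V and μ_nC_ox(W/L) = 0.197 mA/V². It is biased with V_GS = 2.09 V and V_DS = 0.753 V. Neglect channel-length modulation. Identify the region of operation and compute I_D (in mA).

V_ov = V_GS − V_th = 2.09 − 1.1 = 0.99 V.
Since V_DS = 0.753 V < V_ov = 0.99 V, the device is in the triode region.
I_D = k_n [V_ov · V_DS − ½ V_DS²] = 0.197 × [0.99 × 0.753 − 0.5 × 0.753²] = 0.091 mA.

Triode; I_D = 0.0910 mA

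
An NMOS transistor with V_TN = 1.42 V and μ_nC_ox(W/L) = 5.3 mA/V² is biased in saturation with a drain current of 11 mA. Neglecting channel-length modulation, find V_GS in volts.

V_GS = 3.46 V

In saturation I_D = ½ k_n (V_GS − V_TN)², so V_GS − V_TN = √(2 I_D / k_n) = √(2 × 11 / 5.3) = 2.04 V.
V_GS = 1.42 + 2.04 = 3.46 V.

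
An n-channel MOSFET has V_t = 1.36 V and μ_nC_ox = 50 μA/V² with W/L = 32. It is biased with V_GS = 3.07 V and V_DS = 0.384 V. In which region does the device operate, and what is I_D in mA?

k_n = μ_nC_ox · (W/L) = 1.6 mA/V².
V_ov = V_GS − V_t = 3.07 − 1.36 = 1.71 V.
Since V_DS = 0.384 V < V_ov = 1.71 V, the device is in the triode region.
I_D = k_n [V_ov · V_DS − ½ V_DS²] = 1.6 × [1.71 × 0.384 − 0.5 × 0.384²] = 0.933 mA.

Triode; I_D = 0.933 mA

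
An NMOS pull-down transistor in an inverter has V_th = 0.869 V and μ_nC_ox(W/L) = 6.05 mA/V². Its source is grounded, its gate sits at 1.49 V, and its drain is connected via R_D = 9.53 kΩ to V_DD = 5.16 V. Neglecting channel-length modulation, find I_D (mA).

V_GS = V_G = 1.49 V, so V_ov = 1.49 − 0.869 = 0.621 V.
Assume saturation: I_D = ½ k_n V_ov² = 0.5 × 6.05 × 0.621² = 1.17 mA, giving V_DS = V_DD − I_D R_D = 5.16 − 1.17 × 9.53 = -5.96 V.
But -5.96 V < V_ov = 0.621 V, so the device is actually in triode.
In triode I_D = k_n[V_ov V_DS − ½ V_DS²] and I_D = (V_DD − V_DS)/R_D. Equating: 28.8 V_DS² − 36.8 V_DS + 5.16 = 0, giving V_DS = 0.16 V (the root below V_ov).
I_D = (5.16 − 0.16) / 9.53 = 0.525 mA.

I_D = 0.525 mA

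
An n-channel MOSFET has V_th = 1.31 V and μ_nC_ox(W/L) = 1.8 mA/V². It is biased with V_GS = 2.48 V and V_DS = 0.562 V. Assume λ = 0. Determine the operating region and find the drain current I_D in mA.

Triode; I_D = 0.899 mA

V_ov = V_GS − V_th = 2.48 − 1.31 = 1.17 V.
Since V_DS = 0.562 V < V_ov = 1.17 V, the device is in the triode region.
I_D = k_n [V_ov · V_DS − ½ V_DS²] = 1.8 × [1.17 × 0.562 − 0.5 × 0.562²] = 0.899 mA.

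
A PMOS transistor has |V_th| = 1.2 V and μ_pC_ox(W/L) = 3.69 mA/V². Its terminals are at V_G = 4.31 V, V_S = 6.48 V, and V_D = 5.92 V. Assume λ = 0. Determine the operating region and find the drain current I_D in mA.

V_SG = V_S − V_G = 6.48 − 4.31 = 2.17 V; V_SD = V_S − V_D = 6.48 − 5.92 = 0.56 V.
V_ov = V_SG − |V_th| = 2.17 − 1.2 = 0.97 V.
Since V_SD = 0.56 V < V_ov = 0.97 V, the device is in the triode region.
I_D = k_p [V_ov · V_SD − ½ V_SD²] = 3.69 × [0.97 × 0.56 − 0.5 × 0.56²] = 1.43 mA.

Triode; I_D = 1.43 mA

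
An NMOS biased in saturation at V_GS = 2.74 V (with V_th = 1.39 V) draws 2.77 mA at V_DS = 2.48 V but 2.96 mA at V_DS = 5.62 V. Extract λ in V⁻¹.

With V_GS fixed, I_D ∝ (1 + λ V_DS) in saturation, so I_D2/I_D1 = (1 + λ V_DS2)/(1 + λ V_DS1).
2.96/2.77 = 1.069 = (1 + 5.62 λ)/(1 + 2.48 λ).
Solving: λ (I_D1 V_DS2 − I_D2 V_DS1) = I_D2 − I_D1, so λ = (2.96 − 2.77) / (2.77 × 5.62 − 2.96 × 2.48) = 0.19 / 8.23 = 0.0231 V⁻¹.

λ = 0.0231 V⁻¹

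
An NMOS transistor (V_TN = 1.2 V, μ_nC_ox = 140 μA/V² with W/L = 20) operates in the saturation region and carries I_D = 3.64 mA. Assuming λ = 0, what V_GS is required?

V_GS = 2.81 V

k_n = μ_nC_ox · (W/L) = 2.8 mA/V².
In saturation I_D = ½ k_n (V_GS − V_TN)², so V_GS − V_TN = √(2 I_D / k_n) = √(2 × 3.64 / 2.8) = 1.61 V.
V_GS = 1.2 + 1.61 = 2.81 V.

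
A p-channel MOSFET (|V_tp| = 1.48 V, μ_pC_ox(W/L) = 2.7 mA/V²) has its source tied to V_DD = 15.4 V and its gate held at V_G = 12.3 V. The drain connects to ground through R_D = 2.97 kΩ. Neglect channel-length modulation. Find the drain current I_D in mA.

V_SG = V_DD − V_G = 15.4 − 12.3 = 3.1 V, so V_ov = 3.1 − 1.48 = 1.62 V.
Assume saturation: I_D = ½ k_p V_ov² = 0.5 × 2.7 × 1.62² = 3.54 mA, giving V_SD = V_DD − I_D R_D = 15.4 − 3.54 × 2.97 = 4.88 V.
V_SD = 4.88 V ≥ V_ov = 1.62 V, confirming saturation.

I_D = 3.54 mA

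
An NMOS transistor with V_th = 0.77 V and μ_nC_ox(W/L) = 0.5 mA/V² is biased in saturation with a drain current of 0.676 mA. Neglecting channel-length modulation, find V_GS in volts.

In saturation I_D = ½ k_n (V_GS − V_th)², so V_GS − V_th = √(2 I_D / k_n) = √(2 × 0.676 / 0.5) = 1.64 V.
V_GS = 0.77 + 1.64 = 2.41 V.

V_GS = 2.41 V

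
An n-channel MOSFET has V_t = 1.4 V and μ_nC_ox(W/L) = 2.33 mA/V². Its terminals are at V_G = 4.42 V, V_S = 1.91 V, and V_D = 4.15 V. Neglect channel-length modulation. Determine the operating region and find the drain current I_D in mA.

Saturation; I_D = 1.44 mA

V_GS = V_G − V_S = 4.42 − 1.91 = 2.51 V; V_DS = V_D − V_S = 4.15 − 1.91 = 2.24 V.
V_ov = V_GS − V_t = 2.51 − 1.4 = 1.11 V.
Since V_DS = 2.24 V ≥ V_ov = 1.11 V, the device is in saturation.
I_D = ½ k_n V_ov² = 0.5 × 2.33 × 1.11² = 1.44 mA.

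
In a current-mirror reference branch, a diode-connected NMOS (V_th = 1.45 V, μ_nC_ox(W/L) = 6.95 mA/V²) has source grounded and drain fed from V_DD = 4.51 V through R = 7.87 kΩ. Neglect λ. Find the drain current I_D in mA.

With gate tied to drain, V_GS = V_DS ≥ V_GS − V_th, so the device is in saturation.
KCL at the drain: ½ k_n (V_GS − V_th)² = (V_DD − V_GS)/R.
Let x = V_GS − 1.45. Then 27.3 x² + x − 3.06 = 0, giving x = 0.317 V (positive root), so V_GS = 1.77 V.
I_D = (V_DD − V_GS)/R = (4.51 − 1.77) / 7.87 = 0.349 mA.

I_D = 0.349 mA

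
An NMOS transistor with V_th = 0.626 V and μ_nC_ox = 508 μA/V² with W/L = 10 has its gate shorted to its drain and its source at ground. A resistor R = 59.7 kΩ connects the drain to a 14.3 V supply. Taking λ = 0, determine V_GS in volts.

V_GS = 0.923 V

With gate tied to drain, V_GS = V_DS ≥ V_GS − V_th, so the device is in saturation.
k_n = μ_nC_ox · (W/L) = 5.08 mA/V².
KCL at the drain: ½ k_n (V_GS − V_th)² = (V_DD − V_GS)/R.
Let x = V_GS − 0.626. Then 152 x² + x − 13.67 = 0, giving x = 0.297 V (positive root), so V_GS = 0.923 V.
I_D = (V_DD − V_GS)/R = (14.3 − 0.923) / 59.7 = 0.224 mA.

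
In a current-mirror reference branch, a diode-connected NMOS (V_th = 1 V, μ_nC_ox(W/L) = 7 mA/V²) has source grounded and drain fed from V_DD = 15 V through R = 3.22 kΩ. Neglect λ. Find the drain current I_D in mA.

I_D = 4.02 mA

With gate tied to drain, V_GS = V_DS ≥ V_GS − V_th, so the device is in saturation.
KCL at the drain: ½ k_n (V_GS − V_th)² = (V_DD − V_GS)/R.
Let x = V_GS − 1. Then 11.3 x² + x − 14 = 0, giving x = 1.07 V (positive root), so V_GS = 2.07 V.
I_D = (V_DD − V_GS)/R = (15 − 2.07) / 3.22 = 4.02 mA.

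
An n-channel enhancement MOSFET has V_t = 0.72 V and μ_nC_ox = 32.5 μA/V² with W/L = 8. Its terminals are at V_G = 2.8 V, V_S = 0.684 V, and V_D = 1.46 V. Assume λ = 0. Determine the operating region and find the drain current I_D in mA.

Triode; I_D = 0.203 mA

V_GS = V_G − V_S = 2.8 − 0.684 = 2.12 V; V_DS = V_D − V_S = 1.46 − 0.684 = 0.776 V.
k_n = μ_nC_ox · (W/L) = 0.26 mA/V².
V_ov = V_GS − V_t = 2.12 − 0.72 = 1.4 V.
Since V_DS = 0.776 V < V_ov = 1.4 V, the device is in the triode region.
I_D = k_n [V_ov · V_DS − ½ V_DS²] = 0.26 × [1.4 × 0.776 − 0.5 × 0.776²] = 0.203 mA.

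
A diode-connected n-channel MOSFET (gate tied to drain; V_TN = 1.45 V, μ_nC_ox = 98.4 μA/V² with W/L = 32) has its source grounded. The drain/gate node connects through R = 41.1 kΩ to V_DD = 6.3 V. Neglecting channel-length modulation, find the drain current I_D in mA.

With gate tied to drain, V_GS = V_DS ≥ V_GS − V_TN, so the device is in saturation.
k_n = μ_nC_ox · (W/L) = 3.149 mA/V².
KCL at the drain: ½ k_n (V_GS − V_TN)² = (V_DD − V_GS)/R.
Let x = V_GS − 1.45. Then 64.7 x² + x − 4.85 = 0, giving x = 0.266 V (positive root), so V_GS = 1.72 V.
I_D = (V_DD − V_GS)/R = (6.3 − 1.72) / 41.1 = 0.112 mA.

I_D = 0.112 mA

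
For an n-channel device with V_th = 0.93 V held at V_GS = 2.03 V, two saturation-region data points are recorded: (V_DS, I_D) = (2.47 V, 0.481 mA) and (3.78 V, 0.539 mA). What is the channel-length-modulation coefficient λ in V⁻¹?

λ = 0.119 V⁻¹

With V_GS fixed, I_D ∝ (1 + λ V_DS) in saturation, so I_D2/I_D1 = (1 + λ V_DS2)/(1 + λ V_DS1).
0.539/0.481 = 1.121 = (1 + 3.78 λ)/(1 + 2.47 λ).
Solving: λ (I_D1 V_DS2 − I_D2 V_DS1) = I_D2 − I_D1, so λ = (0.539 − 0.481) / (0.481 × 3.78 − 0.539 × 2.47) = 0.058 / 0.487 = 0.119 V⁻¹.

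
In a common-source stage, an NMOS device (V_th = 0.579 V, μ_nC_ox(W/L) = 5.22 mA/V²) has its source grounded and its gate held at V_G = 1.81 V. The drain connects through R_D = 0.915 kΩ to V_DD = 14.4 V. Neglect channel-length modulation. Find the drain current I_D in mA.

V_GS = V_G = 1.81 V, so V_ov = 1.81 − 0.579 = 1.23 V.
Assume saturation: I_D = ½ k_n V_ov² = 0.5 × 5.22 × 1.23² = 3.96 mA, giving V_DS = V_DD − I_D R_D = 14.4 − 3.96 × 0.915 = 10.8 V.
V_DS = 10.8 V ≥ V_ov = 1.23 V, confirming saturation.

I_D = 3.96 mA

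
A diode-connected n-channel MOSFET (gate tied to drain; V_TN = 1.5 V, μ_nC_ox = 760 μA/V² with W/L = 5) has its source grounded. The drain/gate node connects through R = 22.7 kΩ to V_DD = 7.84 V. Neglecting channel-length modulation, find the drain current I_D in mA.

With gate tied to drain, V_GS = V_DS ≥ V_GS − V_TN, so the device is in saturation.
k_n = μ_nC_ox · (W/L) = 3.8 mA/V².
KCL at the drain: ½ k_n (V_GS − V_TN)² = (V_DD − V_GS)/R.
Let x = V_GS − 1.5. Then 43.1 x² + x − 6.34 = 0, giving x = 0.372 V (positive root), so V_GS = 1.87 V.
I_D = (V_DD − V_GS)/R = (7.84 − 1.87) / 22.7 = 0.263 mA.

I_D = 0.263 mA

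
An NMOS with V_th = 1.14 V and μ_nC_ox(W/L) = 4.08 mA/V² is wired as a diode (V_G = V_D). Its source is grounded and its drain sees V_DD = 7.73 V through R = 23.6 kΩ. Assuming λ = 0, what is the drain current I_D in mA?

With gate tied to drain, V_GS = V_DS ≥ V_GS − V_th, so the device is in saturation.
KCL at the drain: ½ k_n (V_GS − V_th)² = (V_DD − V_GS)/R.
Let x = V_GS − 1.14. Then 48.1 x² + x − 6.59 = 0, giving x = 0.36 V (positive root), so V_GS = 1.5 V.
I_D = (V_DD − V_GS)/R = (7.73 − 1.5) / 23.6 = 0.264 mA.

I_D = 0.264 mA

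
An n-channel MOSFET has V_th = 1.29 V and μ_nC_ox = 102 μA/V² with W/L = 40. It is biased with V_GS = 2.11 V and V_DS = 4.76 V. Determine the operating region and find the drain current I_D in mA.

k_n = μ_nC_ox · (W/L) = 4.08 mA/V².
V_ov = V_GS − V_th = 2.11 − 1.29 = 0.82 V.
Since V_DS = 4.76 V ≥ V_ov = 0.82 V, the device is in saturation.
I_D = ½ k_n V_ov² = 0.5 × 4.08 × 0.82² = 1.37 mA.

Saturation; I_D = 1.37 mA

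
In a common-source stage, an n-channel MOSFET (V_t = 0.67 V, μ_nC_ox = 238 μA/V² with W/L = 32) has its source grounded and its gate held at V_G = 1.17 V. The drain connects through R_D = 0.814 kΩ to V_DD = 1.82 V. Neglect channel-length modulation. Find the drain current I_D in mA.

V_GS = V_G = 1.17 V, so V_ov = 1.17 − 0.67 = 0.5 V.
k_n = μ_nC_ox · (W/L) = 7.616 mA/V².
Assume saturation: I_D = ½ k_n V_ov² = 0.5 × 7.616 × 0.5² = 0.952 mA, giving V_DS = V_DD − I_D R_D = 1.82 − 0.952 × 0.814 = 1.05 V.
V_DS = 1.05 V ≥ V_ov = 0.5 V, confirming saturation.

I_D = 0.952 mA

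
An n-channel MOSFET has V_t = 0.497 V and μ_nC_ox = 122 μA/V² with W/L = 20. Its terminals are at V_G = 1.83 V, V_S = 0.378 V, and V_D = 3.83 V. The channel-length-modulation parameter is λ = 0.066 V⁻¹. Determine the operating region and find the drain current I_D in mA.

Saturation; I_D = 1.37 mA

V_GS = V_G − V_S = 1.83 − 0.378 = 1.45 V; V_DS = V_D − V_S = 3.83 − 0.378 = 3.45 V.
k_n = μ_nC_ox · (W/L) = 2.44 mA/V².
V_ov = V_GS − V_t = 1.45 − 0.497 = 0.955 V.
Since V_DS = 3.45 V ≥ V_ov = 0.955 V, the device is in saturation.
I_D = ½ k_n V_ov² (1 + λ V_DS) = 0.5 × 2.44 × 0.955² × (1 + 0.066 × 3.45) = 1.37 mA.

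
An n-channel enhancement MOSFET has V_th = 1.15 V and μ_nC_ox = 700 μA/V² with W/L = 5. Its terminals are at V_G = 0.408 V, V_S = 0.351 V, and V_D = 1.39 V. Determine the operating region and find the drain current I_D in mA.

V_GS = V_G − V_S = 0.408 − 0.351 = 0.057 V; V_DS = V_D − V_S = 1.39 − 0.351 = 1.04 V.
V_GS = 0.057 V < V_th = 1.15 V, so the transistor is in cutoff.

Cutoff; I_D = 0 mA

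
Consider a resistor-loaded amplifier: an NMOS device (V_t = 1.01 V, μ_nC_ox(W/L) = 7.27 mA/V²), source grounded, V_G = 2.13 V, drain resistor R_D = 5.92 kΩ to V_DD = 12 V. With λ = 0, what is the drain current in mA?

V_GS = V_G = 2.13 V, so V_ov = 2.13 − 1.01 = 1.12 V.
Assume saturation: I_D = ½ k_n V_ov² = 0.5 × 7.27 × 1.12² = 4.56 mA, giving V_DS = V_DD − I_D R_D = 12 − 4.56 × 5.92 = -15 V.
But -15 V < V_ov = 1.12 V, so the device is actually in triode.
In triode I_D = k_n[V_ov V_DS − ½ V_DS²] and I_D = (V_DD − V_DS)/R_D. Equating: 21.5 V_DS² − 49.2 V_DS + 12 = 0, giving V_DS = 0.278 V (the root below V_ov).
I_D = (12 − 0.278) / 5.92 = 1.98 mA.

I_D = 1.98 mA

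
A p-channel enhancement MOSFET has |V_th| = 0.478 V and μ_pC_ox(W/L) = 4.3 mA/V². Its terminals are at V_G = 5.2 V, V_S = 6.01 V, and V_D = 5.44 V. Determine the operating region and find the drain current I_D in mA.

V_SG = V_S − V_G = 6.01 − 5.2 = 0.81 V; V_SD = V_S − V_D = 6.01 − 5.44 = 0.57 V.
V_ov = V_SG − |V_th| = 0.81 − 0.478 = 0.332 V.
Since V_SD = 0.57 V ≥ V_ov = 0.332 V, the device is in saturation.
I_D = ½ k_p V_ov² = 0.5 × 4.3 × 0.332² = 0.237 mA.

Saturation; I_D = 0.237 mA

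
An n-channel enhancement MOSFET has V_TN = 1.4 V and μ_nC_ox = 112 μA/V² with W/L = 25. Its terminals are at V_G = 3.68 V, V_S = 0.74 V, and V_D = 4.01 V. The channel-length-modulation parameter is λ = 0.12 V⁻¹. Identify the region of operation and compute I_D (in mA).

Saturation; I_D = 4.62 mA

V_GS = V_G − V_S = 3.68 − 0.74 = 2.94 V; V_DS = V_D − V_S = 4.01 − 0.74 = 3.27 V.
k_n = μ_nC_ox · (W/L) = 2.8 mA/V².
V_ov = V_GS − V_TN = 2.94 − 1.4 = 1.54 V.
Since V_DS = 3.27 V ≥ V_ov = 1.54 V, the device is in saturation.
I_D = ½ k_n V_ov² (1 + λ V_DS) = 0.5 × 2.8 × 1.54² × (1 + 0.12 × 3.27) = 4.62 mA.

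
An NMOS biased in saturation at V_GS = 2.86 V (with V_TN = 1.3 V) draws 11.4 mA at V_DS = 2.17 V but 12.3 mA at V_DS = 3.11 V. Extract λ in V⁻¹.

With V_GS fixed, I_D ∝ (1 + λ V_DS) in saturation, so I_D2/I_D1 = (1 + λ V_DS2)/(1 + λ V_DS1).
12.3/11.4 = 1.079 = (1 + 3.11 λ)/(1 + 2.17 λ).
Solving: λ (I_D1 V_DS2 − I_D2 V_DS1) = I_D2 − I_D1, so λ = (12.3 − 11.4) / (11.4 × 3.11 − 12.3 × 2.17) = 0.9 / 8.76 = 0.103 V⁻¹.

λ = 0.103 V⁻¹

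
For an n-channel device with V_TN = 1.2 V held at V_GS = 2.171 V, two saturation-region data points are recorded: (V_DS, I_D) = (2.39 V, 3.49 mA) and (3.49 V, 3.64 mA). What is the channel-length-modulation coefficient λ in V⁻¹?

With V_GS fixed, I_D ∝ (1 + λ V_DS) in saturation, so I_D2/I_D1 = (1 + λ V_DS2)/(1 + λ V_DS1).
3.64/3.49 = 1.043 = (1 + 3.49 λ)/(1 + 2.39 λ).
Solving: λ (I_D1 V_DS2 − I_D2 V_DS1) = I_D2 − I_D1, so λ = (3.64 − 3.49) / (3.49 × 3.49 − 3.64 × 2.39) = 0.15 / 3.48 = 0.0431 V⁻¹.

λ = 0.0431 V⁻¹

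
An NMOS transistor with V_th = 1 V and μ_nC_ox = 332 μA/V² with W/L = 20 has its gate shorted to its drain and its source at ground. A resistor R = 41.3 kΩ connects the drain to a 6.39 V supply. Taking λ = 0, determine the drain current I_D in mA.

I_D = 0.126 mA

With gate tied to drain, V_GS = V_DS ≥ V_GS − V_th, so the device is in saturation.
k_n = μ_nC_ox · (W/L) = 6.64 mA/V².
KCL at the drain: ½ k_n (V_GS − V_th)² = (V_DD − V_GS)/R.
Let x = V_GS − 1. Then 137 x² + x − 5.39 = 0, giving x = 0.195 V (positive root), so V_GS = 1.19 V.
I_D = (V_DD − V_GS)/R = (6.39 − 1.19) / 41.3 = 0.126 mA.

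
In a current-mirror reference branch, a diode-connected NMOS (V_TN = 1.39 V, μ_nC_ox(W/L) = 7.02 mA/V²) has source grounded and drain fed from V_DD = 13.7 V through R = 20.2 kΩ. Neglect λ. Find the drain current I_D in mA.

With gate tied to drain, V_GS = V_DS ≥ V_GS − V_TN, so the device is in saturation.
KCL at the drain: ½ k_n (V_GS − V_TN)² = (V_DD − V_GS)/R.
Let x = V_GS − 1.39. Then 70.9 x² + x − 12.31 = 0, giving x = 0.41 V (positive root), so V_GS = 1.8 V.
I_D = (V_DD − V_GS)/R = (13.7 − 1.8) / 20.2 = 0.589 mA.

I_D = 0.589 mA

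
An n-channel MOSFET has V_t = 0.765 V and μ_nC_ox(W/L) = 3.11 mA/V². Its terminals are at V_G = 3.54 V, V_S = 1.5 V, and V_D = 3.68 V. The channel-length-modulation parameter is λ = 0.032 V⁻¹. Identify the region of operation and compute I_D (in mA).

V_GS = V_G − V_S = 3.54 − 1.5 = 2.04 V; V_DS = V_D − V_S = 3.68 − 1.5 = 2.18 V.
V_ov = V_GS − V_t = 2.04 − 0.765 = 1.27 V.
Since V_DS = 2.18 V ≥ V_ov = 1.27 V, the device is in saturation.
I_D = ½ k_n V_ov² (1 + λ V_DS) = 0.5 × 3.11 × 1.27² × (1 + 0.032 × 2.18) = 2.7 mA.

Saturation; I_D = 2.70 mA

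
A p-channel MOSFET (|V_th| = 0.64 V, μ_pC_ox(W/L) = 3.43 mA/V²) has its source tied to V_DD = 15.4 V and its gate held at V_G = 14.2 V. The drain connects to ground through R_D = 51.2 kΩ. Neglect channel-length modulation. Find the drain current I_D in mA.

V_SG = V_DD − V_G = 15.4 − 14.2 = 1.2 V, so V_ov = 1.2 − 0.64 = 0.56 V.
Assume saturation: I_D = ½ k_p V_ov² = 0.5 × 3.43 × 0.56² = 0.538 mA, giving V_SD = V_DD − I_D R_D = 15.4 − 0.538 × 51.2 = -12.1 V.
But -12.1 V < V_ov = 0.56 V, so the device is actually in triode.
In triode I_D = k_p[V_ov V_SD − ½ V_SD²] and I_D = (V_DD − V_SD)/R_D. Equating: 87.8 V_SD² − 99.34 V_SD + 15.4 = 0, giving V_SD = 0.185 V (the root below V_ov).
I_D = (15.4 − 0.185) / 51.2 = 0.297 mA.

I_D = 0.297 mA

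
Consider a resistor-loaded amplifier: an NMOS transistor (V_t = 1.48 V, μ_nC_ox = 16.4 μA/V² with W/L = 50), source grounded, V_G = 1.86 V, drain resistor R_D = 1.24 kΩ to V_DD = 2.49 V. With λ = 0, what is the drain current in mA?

V_GS = V_G = 1.86 V, so V_ov = 1.86 − 1.48 = 0.38 V.
k_n = μ_nC_ox · (W/L) = 0.82 mA/V².
Assume saturation: I_D = ½ k_n V_ov² = 0.5 × 0.82 × 0.38² = 0.0592 mA, giving V_DS = V_DD − I_D R_D = 2.49 − 0.0592 × 1.24 = 2.42 V.
V_DS = 2.42 V ≥ V_ov = 0.38 V, confirming saturation.

I_D = 0.0592 mA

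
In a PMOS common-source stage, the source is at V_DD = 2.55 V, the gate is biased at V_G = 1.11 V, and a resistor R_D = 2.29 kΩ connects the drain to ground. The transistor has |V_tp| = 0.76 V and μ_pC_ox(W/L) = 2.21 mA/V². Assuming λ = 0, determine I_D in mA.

I_D = 0.511 mA

V_SG = V_DD − V_G = 2.55 − 1.11 = 1.44 V, so V_ov = 1.44 − 0.76 = 0.68 V.
Assume saturation: I_D = ½ k_p V_ov² = 0.5 × 2.21 × 0.68² = 0.511 mA, giving V_SD = V_DD − I_D R_D = 2.55 − 0.511 × 2.29 = 1.38 V.
V_SD = 1.38 V ≥ V_ov = 0.68 V, confirming saturation.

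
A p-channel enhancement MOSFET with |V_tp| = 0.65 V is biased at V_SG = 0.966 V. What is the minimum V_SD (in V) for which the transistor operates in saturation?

The boundary between triode and saturation is V_SD = V_SG − |V_tp| = V_ov.
V_ov = 0.966 − 0.65 = 0.316 V.

V_SD,sat = 0.316 V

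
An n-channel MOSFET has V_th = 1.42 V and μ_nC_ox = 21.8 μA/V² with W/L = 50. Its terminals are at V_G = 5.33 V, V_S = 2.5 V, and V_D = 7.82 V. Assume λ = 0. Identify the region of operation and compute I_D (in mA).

Saturation; I_D = 1.08 mA

V_GS = V_G − V_S = 5.33 − 2.5 = 2.83 V; V_DS = V_D − V_S = 7.82 − 2.5 = 5.32 V.
k_n = μ_nC_ox · (W/L) = 1.09 mA/V².
V_ov = V_GS − V_th = 2.83 − 1.42 = 1.41 V.
Since V_DS = 5.32 V ≥ V_ov = 1.41 V, the device is in saturation.
I_D = ½ k_n V_ov² = 0.5 × 1.09 × 1.41² = 1.08 mA.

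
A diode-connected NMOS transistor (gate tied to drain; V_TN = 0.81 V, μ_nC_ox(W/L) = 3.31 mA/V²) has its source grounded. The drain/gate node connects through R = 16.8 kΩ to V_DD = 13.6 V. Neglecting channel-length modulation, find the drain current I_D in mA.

I_D = 0.722 mA

With gate tied to drain, V_GS = V_DS ≥ V_GS − V_TN, so the device is in saturation.
KCL at the drain: ½ k_n (V_GS − V_TN)² = (V_DD − V_GS)/R.
Let x = V_GS − 0.81. Then 27.8 x² + x − 12.79 = 0, giving x = 0.66 V (positive root), so V_GS = 1.47 V.
I_D = (V_DD − V_GS)/R = (13.6 − 1.47) / 16.8 = 0.722 mA.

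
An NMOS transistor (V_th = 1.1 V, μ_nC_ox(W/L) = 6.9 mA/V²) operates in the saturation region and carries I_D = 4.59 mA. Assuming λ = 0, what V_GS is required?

V_GS = 2.25 V

In saturation I_D = ½ k_n (V_GS − V_th)², so V_GS − V_th = √(2 I_D / k_n) = √(2 × 4.59 / 6.9) = 1.15 V.
V_GS = 1.1 + 1.15 = 2.25 V.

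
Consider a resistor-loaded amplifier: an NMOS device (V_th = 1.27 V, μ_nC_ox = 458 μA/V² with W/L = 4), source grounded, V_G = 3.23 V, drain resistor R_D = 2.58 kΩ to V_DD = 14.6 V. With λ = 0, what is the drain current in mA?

V_GS = V_G = 3.23 V, so V_ov = 3.23 − 1.27 = 1.96 V.
k_n = μ_nC_ox · (W/L) = 1.832 mA/V².
Assume saturation: I_D = ½ k_n V_ov² = 0.5 × 1.832 × 1.96² = 3.52 mA, giving V_DS = V_DD − I_D R_D = 14.6 − 3.52 × 2.58 = 5.52 V.
V_DS = 5.52 V ≥ V_ov = 1.96 V, confirming saturation.

I_D = 3.52 mA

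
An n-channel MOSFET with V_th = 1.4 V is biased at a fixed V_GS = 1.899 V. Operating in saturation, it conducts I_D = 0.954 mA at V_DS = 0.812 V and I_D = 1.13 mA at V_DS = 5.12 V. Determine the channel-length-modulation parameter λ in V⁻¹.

With V_GS fixed, I_D ∝ (1 + λ V_DS) in saturation, so I_D2/I_D1 = (1 + λ V_DS2)/(1 + λ V_DS1).
1.13/0.954 = 1.184 = (1 + 5.12 λ)/(1 + 0.812 λ).
Solving: λ (I_D1 V_DS2 − I_D2 V_DS1) = I_D2 − I_D1, so λ = (1.13 − 0.954) / (0.954 × 5.12 − 1.13 × 0.812) = 0.176 / 3.97 = 0.0444 V⁻¹.

λ = 0.0444 V⁻¹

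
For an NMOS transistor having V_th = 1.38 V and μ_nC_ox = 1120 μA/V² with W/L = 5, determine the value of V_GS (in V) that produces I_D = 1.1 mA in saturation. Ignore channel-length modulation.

k_n = μ_nC_ox · (W/L) = 5.6 mA/V².
In saturation I_D = ½ k_n (V_GS − V_th)², so V_GS − V_th = √(2 I_D / k_n) = √(2 × 1.1 / 5.6) = 0.627 V.
V_GS = 1.38 + 0.627 = 2.01 V.

V_GS = 2.01 V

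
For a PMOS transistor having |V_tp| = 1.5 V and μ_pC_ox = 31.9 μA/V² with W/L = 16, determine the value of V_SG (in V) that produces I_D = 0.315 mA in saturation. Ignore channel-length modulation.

V_SG = 2.61 V

k_p = μ_pC_ox · (W/L) = 0.5104 mA/V².
In saturation I_D = ½ k_p (V_SG − |V_tp|)², so V_SG − |V_tp| = √(2 I_D / k_p) = √(2 × 0.315 / 0.5104) = 1.11 V.
V_SG = 1.5 + 1.11 = 2.61 V.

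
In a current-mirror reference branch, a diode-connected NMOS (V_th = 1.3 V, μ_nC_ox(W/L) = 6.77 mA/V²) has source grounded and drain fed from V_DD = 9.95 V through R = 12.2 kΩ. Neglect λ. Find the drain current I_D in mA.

With gate tied to drain, V_GS = V_DS ≥ V_GS − V_th, so the device is in saturation.
KCL at the drain: ½ k_n (V_GS − V_th)² = (V_DD − V_GS)/R.
Let x = V_GS − 1.3. Then 41.3 x² + x − 8.65 = 0, giving x = 0.446 V (positive root), so V_GS = 1.75 V.
I_D = (V_DD − V_GS)/R = (9.95 − 1.75) / 12.2 = 0.672 mA.

I_D = 0.672 mA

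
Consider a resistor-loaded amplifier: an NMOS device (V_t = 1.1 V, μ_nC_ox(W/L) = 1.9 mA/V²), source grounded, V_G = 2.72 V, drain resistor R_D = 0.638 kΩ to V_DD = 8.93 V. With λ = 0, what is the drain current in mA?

V_GS = V_G = 2.72 V, so V_ov = 2.72 − 1.1 = 1.62 V.
Assume saturation: I_D = ½ k_n V_ov² = 0.5 × 1.9 × 1.62² = 2.49 mA, giving V_DS = V_DD − I_D R_D = 8.93 − 2.49 × 0.638 = 7.34 V.
V_DS = 7.34 V ≥ V_ov = 1.62 V, confirming saturation.

I_D = 2.49 mA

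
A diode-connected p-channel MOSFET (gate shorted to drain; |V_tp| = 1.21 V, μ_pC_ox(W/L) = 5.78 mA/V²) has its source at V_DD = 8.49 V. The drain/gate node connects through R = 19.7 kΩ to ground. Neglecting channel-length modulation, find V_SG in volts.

V_SG = 1.56 V

With gate tied to drain, V_SG = V_SD ≥ V_SG − |V_tp|, so the device is in saturation.
KCL at the drain: ½ k_p (V_SG − |V_tp|)² = (V_DD − V_SG)/R.
Let x = V_SG − 1.21. Then 56.9 x² + x − 7.28 = 0, giving x = 0.349 V (positive root), so V_SG = 1.56 V.
I_D = (V_DD − V_SG)/R = (8.49 − 1.56) / 19.7 = 0.352 mA.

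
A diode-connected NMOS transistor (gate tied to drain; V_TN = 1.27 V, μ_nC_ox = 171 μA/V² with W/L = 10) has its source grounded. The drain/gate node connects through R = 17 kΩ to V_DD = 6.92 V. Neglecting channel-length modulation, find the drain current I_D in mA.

With gate tied to drain, V_GS = V_DS ≥ V_GS − V_TN, so the device is in saturation.
k_n = μ_nC_ox · (W/L) = 1.71 mA/V².
KCL at the drain: ½ k_n (V_GS − V_TN)² = (V_DD − V_GS)/R.
Let x = V_GS − 1.27. Then 14.5 x² + x − 5.65 = 0, giving x = 0.59 V (positive root), so V_GS = 1.86 V.
I_D = (V_DD − V_GS)/R = (6.92 − 1.86) / 17 = 0.298 mA.

I_D = 0.298 mA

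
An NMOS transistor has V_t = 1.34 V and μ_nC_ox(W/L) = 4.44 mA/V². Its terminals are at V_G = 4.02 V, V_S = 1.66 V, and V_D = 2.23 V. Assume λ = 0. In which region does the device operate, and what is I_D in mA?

V_GS = V_G − V_S = 4.02 − 1.66 = 2.36 V; V_DS = V_D − V_S = 2.23 − 1.66 = 0.57 V.
V_ov = V_GS − V_t = 2.36 − 1.34 = 1.02 V.
Since V_DS = 0.57 V < V_ov = 1.02 V, the device is in the triode region.
I_D = k_n [V_ov · V_DS − ½ V_DS²] = 4.44 × [1.02 × 0.57 − 0.5 × 0.57²] = 1.86 mA.

Triode; I_D = 1.86 mA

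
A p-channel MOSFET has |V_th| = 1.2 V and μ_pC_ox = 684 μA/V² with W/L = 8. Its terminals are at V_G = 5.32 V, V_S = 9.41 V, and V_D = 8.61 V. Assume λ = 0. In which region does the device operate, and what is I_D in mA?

V_SG = V_S − V_G = 9.41 − 5.32 = 4.09 V; V_SD = V_S − V_D = 9.41 − 8.61 = 0.8 V.
k_p = μ_pC_ox · (W/L) = 5.472 mA/V².
V_ov = V_SG − |V_th| = 4.09 − 1.2 = 2.89 V.
Since V_SD = 0.8 V < V_ov = 2.89 V, the device is in the triode region.
I_D = k_p [V_ov · V_SD − ½ V_SD²] = 5.472 × [2.89 × 0.8 − 0.5 × 0.8²] = 10.9 mA.

Triode; I_D = 10.9 mA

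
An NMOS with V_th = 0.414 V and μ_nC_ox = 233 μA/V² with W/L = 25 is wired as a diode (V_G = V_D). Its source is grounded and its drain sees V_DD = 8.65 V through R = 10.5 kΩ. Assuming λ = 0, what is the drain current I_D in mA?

With gate tied to drain, V_GS = V_DS ≥ V_GS − V_th, so the device is in saturation.
k_n = μ_nC_ox · (W/L) = 5.825 mA/V².
KCL at the drain: ½ k_n (V_GS − V_th)² = (V_DD − V_GS)/R.
Let x = V_GS − 0.414. Then 30.6 x² + x − 8.236 = 0, giving x = 0.503 V (positive root), so V_GS = 0.917 V.
I_D = (V_DD − V_GS)/R = (8.65 − 0.917) / 10.5 = 0.736 mA.

I_D = 0.736 mA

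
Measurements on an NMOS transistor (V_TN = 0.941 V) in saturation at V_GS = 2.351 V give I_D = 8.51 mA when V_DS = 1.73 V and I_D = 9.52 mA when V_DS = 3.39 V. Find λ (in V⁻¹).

With V_GS fixed, I_D ∝ (1 + λ V_DS) in saturation, so I_D2/I_D1 = (1 + λ V_DS2)/(1 + λ V_DS1).
9.52/8.51 = 1.119 = (1 + 3.39 λ)/(1 + 1.73 λ).
Solving: λ (I_D1 V_DS2 − I_D2 V_DS1) = I_D2 − I_D1, so λ = (9.52 − 8.51) / (8.51 × 3.39 − 9.52 × 1.73) = 1.01 / 12.4 = 0.0816 V⁻¹.

λ = 0.0816 V⁻¹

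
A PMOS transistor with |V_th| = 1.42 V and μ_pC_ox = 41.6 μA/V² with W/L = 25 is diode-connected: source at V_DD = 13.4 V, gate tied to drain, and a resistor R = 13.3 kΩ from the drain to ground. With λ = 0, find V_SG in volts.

With gate tied to drain, V_SG = V_SD ≥ V_SG − |V_th|, so the device is in saturation.
k_p = μ_pC_ox · (W/L) = 1.04 mA/V².
KCL at the drain: ½ k_p (V_SG − |V_th|)² = (V_DD − V_SG)/R.
Let x = V_SG − 1.42. Then 6.92 x² + x − 11.98 = 0, giving x = 1.25 V (positive root), so V_SG = 2.67 V.
I_D = (V_DD − V_SG)/R = (13.4 − 2.67) / 13.3 = 0.807 mA.

V_SG = 2.67 V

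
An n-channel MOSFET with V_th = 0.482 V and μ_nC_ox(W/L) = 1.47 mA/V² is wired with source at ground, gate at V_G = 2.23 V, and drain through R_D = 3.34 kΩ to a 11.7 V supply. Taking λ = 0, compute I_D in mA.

I_D = 2.25 mA

V_GS = V_G = 2.23 V, so V_ov = 2.23 − 0.482 = 1.75 V.
Assume saturation: I_D = ½ k_n V_ov² = 0.5 × 1.47 × 1.75² = 2.25 mA, giving V_DS = V_DD − I_D R_D = 11.7 − 2.25 × 3.34 = 4.2 V.
V_DS = 4.2 V ≥ V_ov = 1.75 V, confirming saturation.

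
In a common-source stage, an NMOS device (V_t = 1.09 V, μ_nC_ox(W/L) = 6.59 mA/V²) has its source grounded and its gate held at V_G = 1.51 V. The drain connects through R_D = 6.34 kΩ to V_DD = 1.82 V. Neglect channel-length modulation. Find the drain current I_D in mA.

I_D = 0.269 mA

V_GS = V_G = 1.51 V, so V_ov = 1.51 − 1.09 = 0.42 V.
Assume saturation: I_D = ½ k_n V_ov² = 0.5 × 6.59 × 0.42² = 0.581 mA, giving V_DS = V_DD − I_D R_D = 1.82 − 0.581 × 6.34 = -1.87 V.
But -1.87 V < V_ov = 0.42 V, so the device is actually in triode.
In triode I_D = k_n[V_ov V_DS − ½ V_DS²] and I_D = (V_DD − V_DS)/R_D. Equating: 20.9 V_DS² − 18.55 V_DS + 1.82 = 0, giving V_DS = 0.112 V (the root below V_ov).
I_D = (1.82 − 0.112) / 6.34 = 0.269 mA.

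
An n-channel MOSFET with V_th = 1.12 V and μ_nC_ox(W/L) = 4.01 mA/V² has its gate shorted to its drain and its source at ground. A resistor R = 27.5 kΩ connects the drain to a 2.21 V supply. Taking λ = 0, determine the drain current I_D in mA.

With gate tied to drain, V_GS = V_DS ≥ V_GS − V_th, so the device is in saturation.
KCL at the drain: ½ k_n (V_GS − V_th)² = (V_DD − V_GS)/R.
Let x = V_GS − 1.12. Then 55.1 x² + x − 1.09 = 0, giving x = 0.132 V (positive root), so V_GS = 1.25 V.
I_D = (V_DD − V_GS)/R = (2.21 − 1.25) / 27.5 = 0.0348 mA.

I_D = 0.0348 mA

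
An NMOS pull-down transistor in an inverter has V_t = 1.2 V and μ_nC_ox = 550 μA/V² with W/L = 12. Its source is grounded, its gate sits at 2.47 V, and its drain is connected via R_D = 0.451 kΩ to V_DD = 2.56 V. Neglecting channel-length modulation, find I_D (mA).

V_GS = V_G = 2.47 V, so V_ov = 2.47 − 1.2 = 1.27 V.
k_n = μ_nC_ox · (W/L) = 6.6 mA/V².
Assume saturation: I_D = ½ k_n V_ov² = 0.5 × 6.6 × 1.27² = 5.32 mA, giving V_DS = V_DD − I_D R_D = 2.56 − 5.32 × 0.451 = 0.16 V.
But 0.16 V < V_ov = 1.27 V, so the device is actually in triode.
In triode I_D = k_n[V_ov V_DS − ½ V_DS²] and I_D = (V_DD − V_DS)/R_D. Equating: 1.49 V_DS² − 4.78 V_DS + 2.56 = 0, giving V_DS = 0.679 V (the root below V_ov).
I_D = (2.56 − 0.679) / 0.451 = 4.17 mA.

I_D = 4.17 mA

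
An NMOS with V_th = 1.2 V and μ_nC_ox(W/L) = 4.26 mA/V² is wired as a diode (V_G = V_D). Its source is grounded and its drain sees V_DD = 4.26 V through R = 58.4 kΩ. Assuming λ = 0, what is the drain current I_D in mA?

With gate tied to drain, V_GS = V_DS ≥ V_GS − V_th, so the device is in saturation.
KCL at the drain: ½ k_n (V_GS − V_th)² = (V_DD − V_GS)/R.
Let x = V_GS − 1.2. Then 124 x² + x − 3.06 = 0, giving x = 0.153 V (positive root), so V_GS = 1.35 V.
I_D = (V_DD − V_GS)/R = (4.26 − 1.35) / 58.4 = 0.0498 mA.

I_D = 0.0498 mA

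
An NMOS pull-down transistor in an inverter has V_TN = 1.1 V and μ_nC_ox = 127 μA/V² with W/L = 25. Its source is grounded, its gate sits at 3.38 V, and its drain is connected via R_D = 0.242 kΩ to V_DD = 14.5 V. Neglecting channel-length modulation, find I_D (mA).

V_GS = V_G = 3.38 V, so V_ov = 3.38 − 1.1 = 2.28 V.
k_n = μ_nC_ox · (W/L) = 3.175 mA/V².
Assume saturation: I_D = ½ k_n V_ov² = 0.5 × 3.175 × 2.28² = 8.25 mA, giving V_DS = V_DD − I_D R_D = 14.5 − 8.25 × 0.242 = 12.5 V.
V_DS = 12.5 V ≥ V_ov = 2.28 V, confirming saturation.

I_D = 8.25 mA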